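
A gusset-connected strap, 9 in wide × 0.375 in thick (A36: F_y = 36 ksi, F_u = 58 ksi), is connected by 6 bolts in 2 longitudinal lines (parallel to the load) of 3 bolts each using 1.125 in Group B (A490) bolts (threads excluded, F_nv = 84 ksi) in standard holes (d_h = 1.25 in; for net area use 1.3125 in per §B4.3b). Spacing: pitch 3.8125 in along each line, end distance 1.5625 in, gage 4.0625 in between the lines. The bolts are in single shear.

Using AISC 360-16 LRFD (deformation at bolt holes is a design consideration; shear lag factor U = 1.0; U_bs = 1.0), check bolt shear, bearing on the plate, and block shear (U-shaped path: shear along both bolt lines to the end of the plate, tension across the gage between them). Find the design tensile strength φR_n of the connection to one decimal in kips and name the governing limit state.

Bolt shear: A_b = π(1.125)²/4 = 0.99402 in². φR_n = 0.75 × 84 × 0.99402 × 6 × 1 = 375.7 kips.
Bearing (0.375 in plate, F_u = 58 ksi): end bolts L_c = 1.5625 − 1.25/2 = 0.9375, R_n = min(1.2×0.9375×0.375×58, 2.4×1.125×0.375×58) = 24.469 kips/bolt; interior L_c = 3.8125 − 1.25 = 2.5625, R_n = 58.725 kips/bolt. φR_n = 0.75 × (2×24.469 + 4×58.725) = 212.9 kips.
Block shear: shear path 2×[1.5625+2×3.8125] = 2×9.1875 in, A_gv = 6.8906, A_nv = 2×(9.1875 − 2.5×1.3125)×0.375 = 4.4297 in²; tension across gage: (4.0625 − 1×1.3125)×0.375 = 1.0313 in². R_n = min(0.6×58×4.4297, 0.6×36×6.8906) + 1.0×58×1.0313 = min(154.15, 148.84) + 59.815 = 208.66 kips. φR_n = 0.75 × 208.66 = 156.5 kips.
Governing: min(375.7, 212.9, 156.5) = 156.5 kips → block shear.

156.5 kips (block shear governs)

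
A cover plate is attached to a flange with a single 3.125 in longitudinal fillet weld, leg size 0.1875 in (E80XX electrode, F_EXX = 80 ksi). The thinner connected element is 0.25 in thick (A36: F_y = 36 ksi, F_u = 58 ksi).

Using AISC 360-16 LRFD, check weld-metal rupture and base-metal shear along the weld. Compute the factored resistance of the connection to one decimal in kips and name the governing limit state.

Weld metal: throat = 0.707×0.1875 = 0.13256 in, L = 3.125 in. φR_n = 0.75 × 0.6 × 80 × 0.13256 × 3.125 = 14.9 kips.
Base metal shear (0.25 in plate): yield φR_n = 1.0×0.6×36×0.25×3.125 = 16.9 kips; rupture φR_n = 0.75×0.6×58×0.25×3.125 = 20.4 kips; take 16.9 kips (yield).
Governing: min(14.9, 16.9) = 14.9 kips → weld metal.

14.9 kips (weld metal governs)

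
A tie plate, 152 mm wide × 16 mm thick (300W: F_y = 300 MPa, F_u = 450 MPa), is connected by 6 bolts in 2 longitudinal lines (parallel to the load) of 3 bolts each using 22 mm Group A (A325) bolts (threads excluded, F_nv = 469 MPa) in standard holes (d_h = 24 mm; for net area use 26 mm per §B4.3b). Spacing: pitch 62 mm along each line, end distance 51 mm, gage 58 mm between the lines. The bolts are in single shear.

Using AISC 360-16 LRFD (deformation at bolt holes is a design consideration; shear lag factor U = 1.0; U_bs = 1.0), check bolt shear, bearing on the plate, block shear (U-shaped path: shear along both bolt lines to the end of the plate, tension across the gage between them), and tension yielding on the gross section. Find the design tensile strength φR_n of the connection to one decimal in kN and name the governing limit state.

656.6 kN (gross-section yield governs)

Bolt shear: A_b = π(22)²/4 = 380.13 mm². φR_n = 0.75 × 469 × 380.13 × 6 × 1 = 802.3 kN.
Bearing (16 mm plate, F_u = 450 MPa): end bolts L_c = 51 − 24/2 = 39, R_n = min(1.2×39×16×450, 2.4×22×16×450) = 336.96 kN/bolt; interior L_c = 62 − 24 = 38, R_n = 328.32 kN/bolt. φR_n = 0.75 × (2×336.96 + 4×328.32) = 1490.4 kN.
Block shear: shear path 2×[51+2×62] = 2×175 mm, A_gv = 5600, A_nv = 2×(175 − 2.5×26)×16 = 3520 mm²; tension across gage: (58 − 1×26)×16 = 512 mm². R_n = min(0.6×450×3520, 0.6×300×5600) + 1.0×450×512 = min(950.4, 1008) + 230.4 = 1180.8 kN. φR_n = 0.75 × 1180.8 = 885.6 kN.
Tension yield (gross): A_g = 152×16 = 2432 mm². φR_n = 0.90 × 300 × 2432 = 656.6 kN.
Governing: min(802.3, 1490.4, 885.6, 656.6) = 656.6 kN → gross-section yield.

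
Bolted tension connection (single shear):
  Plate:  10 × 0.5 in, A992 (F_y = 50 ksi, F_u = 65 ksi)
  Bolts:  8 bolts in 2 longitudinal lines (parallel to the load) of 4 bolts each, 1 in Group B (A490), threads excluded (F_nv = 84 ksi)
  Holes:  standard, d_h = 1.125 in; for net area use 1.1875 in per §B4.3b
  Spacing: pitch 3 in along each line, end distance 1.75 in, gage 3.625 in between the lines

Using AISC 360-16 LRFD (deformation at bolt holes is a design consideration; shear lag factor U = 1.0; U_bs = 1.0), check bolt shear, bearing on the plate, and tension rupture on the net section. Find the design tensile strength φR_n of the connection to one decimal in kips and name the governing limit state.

Bolt shear: A_b = π(1)²/4 = 0.7854 in². φR_n = 0.75 × 84 × 0.7854 × 8 × 1 = 395.8 kips.
Bearing (0.5 in plate, F_u = 65 ksi): end bolts L_c = 1.75 − 1.125/2 = 1.1875, R_n = min(1.2×1.1875×0.5×65, 2.4×1×0.5×65) = 46.313 kips/bolt; interior L_c = 3 − 1.125 = 1.875, R_n = 73.125 kips/bolt. φR_n = 0.75 × (2×46.313 + 6×73.125) = 398.5 kips.
Tension rupture (net): A_n = (10 − 2×1.1875)×0.5 = 3.8125 in² (U = 1.0, A_e = A_n). φR_n = 0.75 × 65 × 3.8125 = 185.9 kips.
Governing: min(395.8, 398.5, 185.9) = 185.9 kips → net-section rupture.

185.9 kips (net-section rupture governs)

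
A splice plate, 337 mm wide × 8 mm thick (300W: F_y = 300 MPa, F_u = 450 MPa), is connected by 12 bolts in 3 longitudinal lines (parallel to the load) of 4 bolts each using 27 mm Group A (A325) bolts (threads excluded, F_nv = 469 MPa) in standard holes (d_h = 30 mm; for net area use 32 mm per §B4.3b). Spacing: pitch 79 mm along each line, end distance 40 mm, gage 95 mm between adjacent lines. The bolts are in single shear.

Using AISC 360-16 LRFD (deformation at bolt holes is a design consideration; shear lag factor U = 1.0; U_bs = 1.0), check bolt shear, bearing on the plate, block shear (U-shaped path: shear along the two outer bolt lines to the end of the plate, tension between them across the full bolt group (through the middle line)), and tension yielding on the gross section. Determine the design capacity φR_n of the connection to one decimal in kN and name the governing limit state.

Bolt shear: A_b = π(27)²/4 = 572.56 mm². φR_n = 0.75 × 469 × 572.56 × 12 × 1 = 2416.8 kN.
Bearing (8 mm plate, F_u = 450 MPa): end bolts L_c = 40 − 30/2 = 25, R_n = min(1.2×25×8×450, 2.4×27×8×450) = 108 kN/bolt; interior L_c = 79 − 30 = 49, R_n = 211.68 kN/bolt. φR_n = 0.75 × (3×108 + 9×211.68) = 1671.8 kN.
Block shear: shear path 2×[40+3×79] = 2×277 mm, A_gv = 4432, A_nv = 2×(277 − 3.5×32)×8 = 2640 mm²; tension across gage: (190 − 2×32)×8 = 1008 mm². R_n = min(0.6×450×2640, 0.6×300×4432) + 1.0×450×1008 = min(712.8, 797.76) + 453.6 = 1166.4 kN. φR_n = 0.75 × 1166.4 = 874.8 kN.
Tension yield (gross): A_g = 337×8 = 2696 mm². φR_n = 0.90 × 300 × 2696 = 727.9 kN.
Governing: min(2416.8, 1671.8, 874.8, 727.9) = 727.9 kN → gross-section yield.

727.9 kN (gross-section yield governs)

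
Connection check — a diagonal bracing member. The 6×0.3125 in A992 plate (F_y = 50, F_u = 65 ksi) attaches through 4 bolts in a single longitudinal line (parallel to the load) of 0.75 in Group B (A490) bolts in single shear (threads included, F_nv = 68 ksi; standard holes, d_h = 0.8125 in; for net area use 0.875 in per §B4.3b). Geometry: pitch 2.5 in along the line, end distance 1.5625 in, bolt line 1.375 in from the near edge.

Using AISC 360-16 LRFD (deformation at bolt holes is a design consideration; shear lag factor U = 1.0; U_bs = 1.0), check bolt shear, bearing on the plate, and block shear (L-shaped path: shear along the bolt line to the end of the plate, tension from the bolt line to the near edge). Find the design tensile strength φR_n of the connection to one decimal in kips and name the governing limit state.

Bolt shear: A_b = π(0.75)²/4 = 0.44179 in². φR_n = 0.75 × 68 × 0.44179 × 4 × 1 = 90.1 kips.
Bearing (0.3125 in plate, F_u = 65 ksi): end bolts L_c = 1.5625 − 0.8125/2 = 1.15625, R_n = min(1.2×1.15625×0.3125×65, 2.4×0.75×0.3125×65) = 28.184 kips/bolt; interior L_c = 2.5 − 0.8125 = 1.6875, R_n = 36.563 kips/bolt. φR_n = 0.75 × (1×28.184 + 3×36.563) = 103.4 kips.
Block shear: shear path 1×[1.5625+3×2.5] = 1×9.0625 in, A_gv = 2.832, A_nv = 1×(9.0625 − 3.5×0.875)×0.3125 = 1.875 in²; tension to near edge: (1.375 − 0.5×0.875)×0.3125 = 0.29297 in². R_n = min(0.6×65×1.875, 0.6×50×2.832) + 1.0×65×0.29297 = min(73.125, 84.96) + 19.043 = 92.168 kips. φR_n = 0.75 × 92.168 = 69.1 kips.
Governing: min(90.1, 103.4, 69.1) = 69.1 kips → block shear.

69.1 kips (block shear governs)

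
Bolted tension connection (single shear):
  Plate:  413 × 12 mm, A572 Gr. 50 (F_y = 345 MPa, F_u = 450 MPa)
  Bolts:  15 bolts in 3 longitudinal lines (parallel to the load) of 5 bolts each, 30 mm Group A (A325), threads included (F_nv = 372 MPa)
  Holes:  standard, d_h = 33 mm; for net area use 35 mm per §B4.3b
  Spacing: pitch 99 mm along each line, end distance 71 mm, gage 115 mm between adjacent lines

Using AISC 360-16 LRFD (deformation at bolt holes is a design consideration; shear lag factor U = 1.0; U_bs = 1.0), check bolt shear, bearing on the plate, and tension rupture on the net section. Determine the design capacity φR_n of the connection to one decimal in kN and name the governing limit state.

Bolt shear: A_b = π(30)²/4 = 706.86 mm². φR_n = 0.75 × 372 × 706.86 × 15 × 1 = 2958.2 kN.
Bearing (12 mm plate, F_u = 450 MPa): end bolts L_c = 71 − 33/2 = 54.5, R_n = min(1.2×54.5×12×450, 2.4×30×12×450) = 353.16 kN/bolt; interior L_c = 99 − 33 = 66, R_n = 388.8 kN/bolt. φR_n = 0.75 × (3×353.16 + 12×388.8) = 4293.8 kN.
Tension rupture (net): A_n = (413 − 3×35)×12 = 3696 mm² (U = 1.0, A_e = A_n). φR_n = 0.75 × 450 × 3696 = 1247.4 kN.
Governing: min(2958.2, 4293.8, 1247.4) = 1247.4 kN → net-section rupture.

1247.4 kN (net-section rupture governs)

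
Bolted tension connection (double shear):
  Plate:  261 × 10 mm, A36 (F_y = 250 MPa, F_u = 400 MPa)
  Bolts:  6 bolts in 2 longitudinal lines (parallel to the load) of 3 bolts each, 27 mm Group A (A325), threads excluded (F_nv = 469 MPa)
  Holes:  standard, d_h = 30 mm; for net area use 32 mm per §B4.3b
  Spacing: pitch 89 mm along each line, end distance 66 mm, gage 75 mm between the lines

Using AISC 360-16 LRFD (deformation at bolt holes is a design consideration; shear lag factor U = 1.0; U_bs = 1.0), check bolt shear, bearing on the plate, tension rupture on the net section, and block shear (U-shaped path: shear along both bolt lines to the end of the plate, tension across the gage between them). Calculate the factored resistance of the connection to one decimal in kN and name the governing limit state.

Bolt shear: A_b = π(27)²/4 = 572.56 mm². φR_n = 0.75 × 469 × 572.56 × 6 × 2 = 2416.8 kN.
Bearing (10 mm plate, F_u = 400 MPa): end bolts L_c = 66 − 30/2 = 51, R_n = min(1.2×51×10×400, 2.4×27×10×400) = 244.8 kN/bolt; interior L_c = 89 − 30 = 59, R_n = 259.2 kN/bolt. φR_n = 0.75 × (2×244.8 + 4×259.2) = 1144.8 kN.
Tension rupture (net): A_n = (261 − 2×32)×10 = 1970 mm² (U = 1.0, A_e = A_n). φR_n = 0.75 × 400 × 1970 = 591.0 kN.
Block shear: shear path 2×[66+2×89] = 2×244 mm, A_gv = 4880, A_nv = 2×(244 − 2.5×32)×10 = 3280 mm²; tension across gage: (75 − 1×32)×10 = 430 mm². R_n = min(0.6×400×3280, 0.6×250×4880) + 1.0×400×430 = min(787.2, 732) + 172 = 904 kN. φR_n = 0.75 × 904 = 678.0 kN.
Governing: min(2416.8, 1144.8, 591.0, 678.0) = 591.0 kN → net-section rupture.

591.0 kN (net-section rupture governs)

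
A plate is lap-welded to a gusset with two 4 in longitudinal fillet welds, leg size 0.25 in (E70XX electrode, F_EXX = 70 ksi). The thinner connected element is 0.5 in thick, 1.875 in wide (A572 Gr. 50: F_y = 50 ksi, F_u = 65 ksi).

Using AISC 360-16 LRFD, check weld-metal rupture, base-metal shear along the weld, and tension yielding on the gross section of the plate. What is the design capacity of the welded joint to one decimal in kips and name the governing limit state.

42.2 kips (gross-section yield governs)

Weld metal: throat = 0.707×0.25 = 0.17675 in, L = 2×4 = 8 in. φR_n = 0.75 × 0.6 × 70 × 0.17675 × 8 = 44.5 kips.
Base metal shear (0.5 in plate): yield φR_n = 1.0×0.6×50×0.5×8 = 120.0 kips; rupture φR_n = 0.75×0.6×65×0.5×8 = 117.0 kips; take 117.0 kips (rupture).
Tension yield (gross): A_g = 1.875×0.5 = 0.9375 in². φR_n = 0.90 × 50 × 0.9375 = 42.2 kips.
Governing: min(44.5, 117.0, 42.2) = 42.2 kips → gross-section yield.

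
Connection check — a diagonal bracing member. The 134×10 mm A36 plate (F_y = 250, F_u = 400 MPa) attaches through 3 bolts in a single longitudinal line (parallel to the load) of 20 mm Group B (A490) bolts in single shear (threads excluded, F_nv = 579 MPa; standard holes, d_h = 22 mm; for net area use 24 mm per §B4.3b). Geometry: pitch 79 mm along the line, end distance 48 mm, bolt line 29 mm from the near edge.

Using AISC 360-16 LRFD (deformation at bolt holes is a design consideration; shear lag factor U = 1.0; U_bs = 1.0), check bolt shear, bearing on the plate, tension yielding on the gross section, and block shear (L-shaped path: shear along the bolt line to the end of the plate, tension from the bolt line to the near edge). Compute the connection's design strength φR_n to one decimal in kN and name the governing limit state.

Bolt shear: A_b = π(20)²/4 = 314.16 mm². φR_n = 0.75 × 579 × 314.16 × 3 × 1 = 409.3 kN.
Bearing (10 mm plate, F_u = 400 MPa): end bolts L_c = 48 − 22/2 = 37, R_n = min(1.2×37×10×400, 2.4×20×10×400) = 177.6 kN/bolt; interior L_c = 79 − 22 = 57, R_n = 192 kN/bolt. φR_n = 0.75 × (1×177.6 + 2×192) = 421.2 kN.
Tension yield (gross): A_g = 134×10 = 1340 mm². φR_n = 0.90 × 250 × 1340 = 301.5 kN.
Block shear: shear path 1×[48+2×79] = 1×206 mm, A_gv = 2060, A_nv = 1×(206 − 2.5×24)×10 = 1460 mm²; tension to near edge: (29 − 0.5×24)×10 = 170 mm². R_n = min(0.6×400×1460, 0.6×250×2060) + 1.0×400×170 = min(350.4, 309) + 68 = 377 kN. φR_n = 0.75 × 377 = 282.8 kN.
Governing: min(409.3, 421.2, 301.5, 282.8) = 282.8 kN → block shear.

282.8 kN (block shear governs)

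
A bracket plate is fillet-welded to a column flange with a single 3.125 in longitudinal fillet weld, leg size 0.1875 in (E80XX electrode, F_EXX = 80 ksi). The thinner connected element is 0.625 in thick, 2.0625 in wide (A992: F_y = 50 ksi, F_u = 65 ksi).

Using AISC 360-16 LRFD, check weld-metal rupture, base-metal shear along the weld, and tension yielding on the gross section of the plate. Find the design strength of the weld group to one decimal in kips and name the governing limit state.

Weld metal: throat = 0.707×0.1875 = 0.13256 in, L = 3.125 in. φR_n = 0.75 × 0.6 × 80 × 0.13256 × 3.125 = 14.9 kips.
Base metal shear (0.625 in plate): yield φR_n = 1.0×0.6×50×0.625×3.125 = 58.6 kips; rupture φR_n = 0.75×0.6×65×0.625×3.125 = 57.1 kips; take 57.1 kips (rupture).
Tension yield (gross): A_g = 2.0625×0.625 = 1.2891 in². φR_n = 0.90 × 50 × 1.2891 = 58.0 kips.
Governing: min(14.9, 57.1, 58.0) = 14.9 kips → weld metal.

14.9 kips (weld metal governs)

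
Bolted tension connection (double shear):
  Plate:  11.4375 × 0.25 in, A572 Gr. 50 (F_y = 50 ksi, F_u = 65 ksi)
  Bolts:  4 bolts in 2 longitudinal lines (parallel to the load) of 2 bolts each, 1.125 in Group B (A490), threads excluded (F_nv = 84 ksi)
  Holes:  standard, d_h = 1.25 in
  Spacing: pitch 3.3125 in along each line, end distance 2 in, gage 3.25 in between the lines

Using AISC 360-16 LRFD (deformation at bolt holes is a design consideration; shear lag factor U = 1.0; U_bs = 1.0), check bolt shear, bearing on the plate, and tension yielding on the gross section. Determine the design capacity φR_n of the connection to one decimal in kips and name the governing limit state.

100.5 kips (bearing governs)

Bolt shear: A_b = π(1.125)²/4 = 0.99402 in². φR_n = 0.75 × 84 × 0.99402 × 4 × 2 = 501.0 kips.
Bearing (0.25 in plate, F_u = 65 ksi): end bolts L_c = 2 − 1.25/2 = 1.375, R_n = min(1.2×1.375×0.25×65, 2.4×1.125×0.25×65) = 26.813 kips/bolt; interior L_c = 3.3125 − 1.25 = 2.0625, R_n = 40.219 kips/bolt. φR_n = 0.75 × (2×26.813 + 2×40.219) = 100.5 kips.
Tension yield (gross): A_g = 11.4375×0.25 = 2.8594 in². φR_n = 0.90 × 50 × 2.8594 = 128.7 kips.
Governing: min(501.0, 100.5, 128.7) = 100.5 kips → bearing.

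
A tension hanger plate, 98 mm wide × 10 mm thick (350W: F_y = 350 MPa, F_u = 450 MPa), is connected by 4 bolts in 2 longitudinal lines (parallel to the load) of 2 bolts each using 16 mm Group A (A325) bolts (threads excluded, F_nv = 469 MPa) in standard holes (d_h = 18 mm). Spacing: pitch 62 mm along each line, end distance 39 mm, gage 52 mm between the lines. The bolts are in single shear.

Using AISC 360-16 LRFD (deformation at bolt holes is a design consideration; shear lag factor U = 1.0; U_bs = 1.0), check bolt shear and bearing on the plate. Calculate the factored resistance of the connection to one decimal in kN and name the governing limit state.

282.9 kN (bolt shear governs)

Bolt shear: A_b = π(16)²/4 = 201.06 mm². φR_n = 0.75 × 469 × 201.06 × 4 × 1 = 282.9 kN.
Bearing (10 mm plate, F_u = 450 MPa): end bolts L_c = 39 − 18/2 = 30, R_n = min(1.2×30×10×450, 2.4×16×10×450) = 162 kN/bolt; interior L_c = 62 − 18 = 44, R_n = 172.8 kN/bolt. φR_n = 0.75 × (2×162 + 2×172.8) = 502.2 kN.
Governing: min(282.9, 502.2) = 282.9 kN → bolt shear.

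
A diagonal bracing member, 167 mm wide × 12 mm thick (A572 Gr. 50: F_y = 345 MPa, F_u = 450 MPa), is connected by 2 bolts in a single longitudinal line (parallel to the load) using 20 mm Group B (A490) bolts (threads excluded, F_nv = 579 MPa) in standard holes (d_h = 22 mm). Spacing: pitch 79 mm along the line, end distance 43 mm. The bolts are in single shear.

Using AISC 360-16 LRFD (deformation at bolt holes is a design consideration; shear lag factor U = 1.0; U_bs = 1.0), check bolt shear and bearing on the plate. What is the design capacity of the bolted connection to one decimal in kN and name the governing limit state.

Bolt shear: A_b = π(20)²/4 = 314.16 mm². φR_n = 0.75 × 579 × 314.16 × 2 × 1 = 272.8 kN.
Bearing (12 mm plate, F_u = 450 MPa): end bolts L_c = 43 − 22/2 = 32, R_n = min(1.2×32×12×450, 2.4×20×12×450) = 207.36 kN/bolt; interior L_c = 79 − 22 = 57, R_n = 259.2 kN/bolt. φR_n = 0.75 × (1×207.36 + 1×259.2) = 349.9 kN.
Governing: min(272.8, 349.9) = 272.8 kN → bolt shear.

272.8 kN (bolt shear governs)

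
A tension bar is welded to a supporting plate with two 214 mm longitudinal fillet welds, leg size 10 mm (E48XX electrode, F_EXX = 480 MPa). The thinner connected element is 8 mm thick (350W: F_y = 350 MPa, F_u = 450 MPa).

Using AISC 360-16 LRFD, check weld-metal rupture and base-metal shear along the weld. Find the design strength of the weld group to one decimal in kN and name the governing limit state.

Weld metal: throat = 0.707×10 = 7.07 mm, L = 2×214 = 428 mm. φR_n = 0.75 × 0.6 × 480 × 7.07 × 428 = 653.6 kN.
Base metal shear (8 mm plate): yield φR_n = 1.0×0.6×350×8×428 = 719.0 kN; rupture φR_n = 0.75×0.6×450×8×428 = 693.4 kN; take 693.4 kN (rupture).
Governing: min(653.6, 693.4) = 653.6 kN → weld metal.

653.6 kN (weld metal governs)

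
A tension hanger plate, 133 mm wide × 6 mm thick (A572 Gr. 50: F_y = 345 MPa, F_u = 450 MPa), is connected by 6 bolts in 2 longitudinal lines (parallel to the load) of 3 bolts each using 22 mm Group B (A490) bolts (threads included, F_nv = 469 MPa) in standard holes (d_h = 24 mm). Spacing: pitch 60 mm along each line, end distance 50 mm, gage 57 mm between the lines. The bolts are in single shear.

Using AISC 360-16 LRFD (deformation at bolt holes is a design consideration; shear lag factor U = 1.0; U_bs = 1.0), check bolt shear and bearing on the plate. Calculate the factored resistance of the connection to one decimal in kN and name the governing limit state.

Bolt shear: A_b = π(22)²/4 = 380.13 mm². φR_n = 0.75 × 469 × 380.13 × 6 × 1 = 802.3 kN.
Bearing (6 mm plate, F_u = 450 MPa): end bolts L_c = 50 − 24/2 = 38, R_n = min(1.2×38×6×450, 2.4×22×6×450) = 123.12 kN/bolt; interior L_c = 60 − 24 = 36, R_n = 116.64 kN/bolt. φR_n = 0.75 × (2×123.12 + 4×116.64) = 534.6 kN.
Governing: min(802.3, 534.6) = 534.6 kN → bearing.

534.6 kN (bearing governs)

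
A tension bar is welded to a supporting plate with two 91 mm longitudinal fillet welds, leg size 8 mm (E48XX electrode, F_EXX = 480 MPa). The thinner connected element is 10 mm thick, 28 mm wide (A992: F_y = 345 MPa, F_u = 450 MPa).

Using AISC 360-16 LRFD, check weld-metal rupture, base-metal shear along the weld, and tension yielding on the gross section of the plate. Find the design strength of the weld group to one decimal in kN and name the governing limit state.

86.9 kN (gross-section yield governs)

Weld metal: throat = 0.707×8 = 5.656 mm, L = 2×91 = 182 mm. φR_n = 0.75 × 0.6 × 480 × 5.656 × 182 = 222.3 kN.
Base metal shear (10 mm plate): yield φR_n = 1.0×0.6×345×10×182 = 376.7 kN; rupture φR_n = 0.75×0.6×450×10×182 = 368.6 kN; take 368.6 kN (rupture).
Tension yield (gross): A_g = 28×10 = 280 mm². φR_n = 0.90 × 345 × 280 = 86.9 kN.
Governing: min(222.3, 368.6, 86.9) = 86.9 kN → gross-section yield.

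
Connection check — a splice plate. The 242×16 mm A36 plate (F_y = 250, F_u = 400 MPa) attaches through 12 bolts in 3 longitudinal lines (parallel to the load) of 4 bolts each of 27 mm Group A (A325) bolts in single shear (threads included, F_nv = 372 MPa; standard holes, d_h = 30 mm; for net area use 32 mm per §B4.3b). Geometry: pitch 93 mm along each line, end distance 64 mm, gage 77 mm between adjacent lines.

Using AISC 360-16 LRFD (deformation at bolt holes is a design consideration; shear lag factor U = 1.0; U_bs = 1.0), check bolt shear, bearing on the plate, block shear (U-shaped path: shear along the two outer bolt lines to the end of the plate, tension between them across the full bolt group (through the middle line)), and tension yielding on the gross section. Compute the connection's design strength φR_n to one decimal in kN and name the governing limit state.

871.2 kN (gross-section yield governs)

Bolt shear: A_b = π(27)²/4 = 572.56 mm². φR_n = 0.75 × 372 × 572.56 × 12 × 1 = 1916.9 kN.
Bearing (16 mm plate, F_u = 400 MPa): end bolts L_c = 64 − 30/2 = 49, R_n = min(1.2×49×16×400, 2.4×27×16×400) = 376.32 kN/bolt; interior L_c = 93 − 30 = 63, R_n = 414.72 kN/bolt. φR_n = 0.75 × (3×376.32 + 9×414.72) = 3646.1 kN.
Block shear: shear path 2×[64+3×93] = 2×343 mm, A_gv = 10976, A_nv = 2×(343 − 3.5×32)×16 = 7392 mm²; tension across gage: (154 − 2×32)×16 = 1440 mm². R_n = min(0.6×400×7392, 0.6×250×10976) + 1.0×400×1440 = min(1774.1, 1646.4) + 576 = 2222.4 kN. φR_n = 0.75 × 2222.4 = 1666.8 kN.
Tension yield (gross): A_g = 242×16 = 3872 mm². φR_n = 0.90 × 250 × 3872 = 871.2 kN.
Governing: min(1916.9, 3646.1, 1666.8, 871.2) = 871.2 kN → gross-section yield.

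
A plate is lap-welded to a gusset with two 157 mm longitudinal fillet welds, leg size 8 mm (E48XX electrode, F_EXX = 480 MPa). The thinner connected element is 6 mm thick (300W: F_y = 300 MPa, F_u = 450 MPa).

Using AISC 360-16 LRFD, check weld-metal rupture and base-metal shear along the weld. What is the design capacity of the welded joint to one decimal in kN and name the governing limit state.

339.1 kN (base-metal shear governs)

Weld metal: throat = 0.707×8 = 5.656 mm, L = 2×157 = 314 mm. φR_n = 0.75 × 0.6 × 480 × 5.656 × 314 = 383.6 kN.
Base metal shear (6 mm plate): yield φR_n = 1.0×0.6×300×6×314 = 339.1 kN; rupture φR_n = 0.75×0.6×450×6×314 = 381.5 kN; take 339.1 kN (yield).
Governing: min(383.6, 339.1) = 339.1 kN → base-metal shear.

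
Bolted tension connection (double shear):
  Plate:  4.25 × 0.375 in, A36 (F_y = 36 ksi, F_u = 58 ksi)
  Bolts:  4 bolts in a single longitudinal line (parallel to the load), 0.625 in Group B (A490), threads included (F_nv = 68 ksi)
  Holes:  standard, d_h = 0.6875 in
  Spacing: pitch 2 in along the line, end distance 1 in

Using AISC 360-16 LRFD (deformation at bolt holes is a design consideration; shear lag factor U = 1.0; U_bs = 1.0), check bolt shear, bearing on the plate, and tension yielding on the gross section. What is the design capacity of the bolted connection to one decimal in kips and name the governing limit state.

Bolt shear: A_b = π(0.625)²/4 = 0.3068 in². φR_n = 0.75 × 68 × 0.3068 × 4 × 2 = 125.2 kips.
Bearing (0.375 in plate, F_u = 58 ksi): end bolts L_c = 1 − 0.6875/2 = 0.65625, R_n = min(1.2×0.65625×0.375×58, 2.4×0.625×0.375×58) = 17.128 kips/bolt; interior L_c = 2 − 0.6875 = 1.3125, R_n = 32.625 kips/bolt. φR_n = 0.75 × (1×17.128 + 3×32.625) = 86.3 kips.
Tension yield (gross): A_g = 4.25×0.375 = 1.5938 in². φR_n = 0.90 × 36 × 1.5938 = 51.6 kips.
Governing: min(125.2, 86.3, 51.6) = 51.6 kips → gross-section yield.

51.6 kips (gross-section yield governs)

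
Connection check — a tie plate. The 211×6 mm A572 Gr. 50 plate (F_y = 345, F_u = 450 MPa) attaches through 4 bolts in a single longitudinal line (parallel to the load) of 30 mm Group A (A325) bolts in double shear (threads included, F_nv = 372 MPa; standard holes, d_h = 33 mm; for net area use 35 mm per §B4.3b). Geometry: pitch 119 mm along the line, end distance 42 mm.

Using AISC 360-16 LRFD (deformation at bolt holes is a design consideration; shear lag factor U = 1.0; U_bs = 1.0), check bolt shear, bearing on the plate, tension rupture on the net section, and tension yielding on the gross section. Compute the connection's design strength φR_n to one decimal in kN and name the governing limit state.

356.4 kN (net-section rupture governs)

Bolt shear: A_b = π(30)²/4 = 706.86 mm². φR_n = 0.75 × 372 × 706.86 × 4 × 2 = 1577.7 kN.
Bearing (6 mm plate, F_u = 450 MPa): end bolts L_c = 42 − 33/2 = 25.5, R_n = min(1.2×25.5×6×450, 2.4×30×6×450) = 82.62 kN/bolt; interior L_c = 119 − 33 = 86, R_n = 194.4 kN/bolt. φR_n = 0.75 × (1×82.62 + 3×194.4) = 499.4 kN.
Tension rupture (net): A_n = (211 − 1×35)×6 = 1056 mm² (U = 1.0, A_e = A_n). φR_n = 0.75 × 450 × 1056 = 356.4 kN.
Tension yield (gross): A_g = 211×6 = 1266 mm². φR_n = 0.90 × 345 × 1266 = 393.1 kN.
Governing: min(1577.7, 499.4, 356.4, 393.1) = 356.4 kN → net-section rupture.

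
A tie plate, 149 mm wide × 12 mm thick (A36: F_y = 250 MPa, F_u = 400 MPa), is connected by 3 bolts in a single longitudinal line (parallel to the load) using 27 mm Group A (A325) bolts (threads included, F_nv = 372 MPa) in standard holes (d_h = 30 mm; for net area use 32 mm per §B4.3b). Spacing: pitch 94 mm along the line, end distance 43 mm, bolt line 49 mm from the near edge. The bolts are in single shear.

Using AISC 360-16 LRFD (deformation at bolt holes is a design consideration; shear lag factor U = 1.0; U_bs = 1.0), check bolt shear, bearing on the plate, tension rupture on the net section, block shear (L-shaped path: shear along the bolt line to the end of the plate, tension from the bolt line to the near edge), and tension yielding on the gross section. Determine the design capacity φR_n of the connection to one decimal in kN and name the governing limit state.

Bolt shear: A_b = π(27)²/4 = 572.56 mm². φR_n = 0.75 × 372 × 572.56 × 3 × 1 = 479.2 kN.
Bearing (12 mm plate, F_u = 400 MPa): end bolts L_c = 43 − 30/2 = 28, R_n = min(1.2×28×12×400, 2.4×27×12×400) = 161.28 kN/bolt; interior L_c = 94 − 30 = 64, R_n = 311.04 kN/bolt. φR_n = 0.75 × (1×161.28 + 2×311.04) = 587.5 kN.
Tension rupture (net): A_n = (149 − 1×32)×12 = 1404 mm² (U = 1.0, A_e = A_n). φR_n = 0.75 × 400 × 1404 = 421.2 kN.
Block shear: shear path 1×[43+2×94] = 1×231 mm, A_gv = 2772, A_nv = 1×(231 − 2.5×32)×12 = 1812 mm²; tension to near edge: (49 − 0.5×32)×12 = 396 mm². R_n = min(0.6×400×1812, 0.6×250×2772) + 1.0×400×396 = min(434.88, 415.8) + 158.4 = 574.2 kN. φR_n = 0.75 × 574.2 = 430.7 kN.
Tension yield (gross): A_g = 149×12 = 1788 mm². φR_n = 0.90 × 250 × 1788 = 402.3 kN.
Governing: min(479.2, 587.5, 421.2, 430.7, 402.3) = 402.3 kN → gross-section yield.

402.3 kN (gross-section yield governs)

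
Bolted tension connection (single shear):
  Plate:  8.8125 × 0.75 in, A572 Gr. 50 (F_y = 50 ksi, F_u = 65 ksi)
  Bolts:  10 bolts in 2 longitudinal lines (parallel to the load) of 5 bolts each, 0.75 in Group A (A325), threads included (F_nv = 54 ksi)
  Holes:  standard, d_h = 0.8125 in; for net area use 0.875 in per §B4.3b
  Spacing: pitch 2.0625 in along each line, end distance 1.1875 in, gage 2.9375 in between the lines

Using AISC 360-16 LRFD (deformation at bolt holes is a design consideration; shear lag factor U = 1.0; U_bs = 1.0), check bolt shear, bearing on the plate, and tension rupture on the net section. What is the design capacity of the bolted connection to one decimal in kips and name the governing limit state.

Bolt shear: A_b = π(0.75)²/4 = 0.44179 in². φR_n = 0.75 × 54 × 0.44179 × 10 × 1 = 178.9 kips.
Bearing (0.75 in plate, F_u = 65 ksi): end bolts L_c = 1.1875 − 0.8125/2 = 0.78125, R_n = min(1.2×0.78125×0.75×65, 2.4×0.75×0.75×65) = 45.703 kips/bolt; interior L_c = 2.0625 − 0.8125 = 1.25, R_n = 73.125 kips/bolt. φR_n = 0.75 × (2×45.703 + 8×73.125) = 507.3 kips.
Tension rupture (net): A_n = (8.8125 − 2×0.875)×0.75 = 5.2969 in² (U = 1.0, A_e = A_n). φR_n = 0.75 × 65 × 5.2969 = 258.2 kips.
Governing: min(178.9, 507.3, 258.2) = 178.9 kips → bolt shear.

178.9 kips (bolt shear governs)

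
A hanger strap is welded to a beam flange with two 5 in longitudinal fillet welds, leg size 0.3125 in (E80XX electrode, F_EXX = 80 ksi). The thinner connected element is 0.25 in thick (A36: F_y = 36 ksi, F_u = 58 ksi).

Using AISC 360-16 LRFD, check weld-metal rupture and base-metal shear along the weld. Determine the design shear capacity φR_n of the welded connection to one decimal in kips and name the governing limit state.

54.0 kips (base-metal shear governs)

Weld metal: throat = 0.707×0.3125 = 0.22094 in, L = 2×5 = 10 in. φR_n = 0.75 × 0.6 × 80 × 0.22094 × 10 = 79.5 kips.
Base metal shear (0.25 in plate): yield φR_n = 1.0×0.6×36×0.25×10 = 54.0 kips; rupture φR_n = 0.75×0.6×58×0.25×10 = 65.3 kips; take 54.0 kips (yield).
Governing: min(79.5, 54.0) = 54.0 kips → base-metal shear.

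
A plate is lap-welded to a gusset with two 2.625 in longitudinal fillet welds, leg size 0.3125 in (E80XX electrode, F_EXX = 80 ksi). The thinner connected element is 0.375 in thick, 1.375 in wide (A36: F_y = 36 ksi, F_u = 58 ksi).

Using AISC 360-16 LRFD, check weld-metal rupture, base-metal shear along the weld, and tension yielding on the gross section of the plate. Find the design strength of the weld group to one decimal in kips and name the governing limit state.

16.7 kips (gross-section yield governs)

Weld metal: throat = 0.707×0.3125 = 0.22094 in, L = 2×2.625 = 5.25 in. φR_n = 0.75 × 0.6 × 80 × 0.22094 × 5.25 = 41.8 kips.
Base metal shear (0.375 in plate): yield φR_n = 1.0×0.6×36×0.375×5.25 = 42.5 kips; rupture φR_n = 0.75×0.6×58×0.375×5.25 = 51.4 kips; take 42.5 kips (yield).
Tension yield (gross): A_g = 1.375×0.375 = 0.51563 in². φR_n = 0.90 × 36 × 0.51563 = 16.7 kips.
Governing: min(41.8, 42.5, 16.7) = 16.7 kips → gross-section yield.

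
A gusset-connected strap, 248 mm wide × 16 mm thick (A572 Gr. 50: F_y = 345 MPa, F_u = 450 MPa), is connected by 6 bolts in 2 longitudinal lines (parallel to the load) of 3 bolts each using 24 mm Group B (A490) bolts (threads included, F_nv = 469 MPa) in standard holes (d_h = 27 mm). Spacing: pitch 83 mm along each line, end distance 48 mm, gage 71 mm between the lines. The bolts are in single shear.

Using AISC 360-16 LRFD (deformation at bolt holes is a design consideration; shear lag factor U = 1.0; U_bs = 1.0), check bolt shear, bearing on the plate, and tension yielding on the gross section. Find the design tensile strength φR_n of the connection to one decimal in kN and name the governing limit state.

Bolt shear: A_b = π(24)²/4 = 452.39 mm². φR_n = 0.75 × 469 × 452.39 × 6 × 1 = 954.8 kN.
Bearing (16 mm plate, F_u = 450 MPa): end bolts L_c = 48 − 27/2 = 34.5, R_n = min(1.2×34.5×16×450, 2.4×24×16×450) = 298.08 kN/bolt; interior L_c = 83 − 27 = 56, R_n = 414.72 kN/bolt. φR_n = 0.75 × (2×298.08 + 4×414.72) = 1691.3 kN.
Tension yield (gross): A_g = 248×16 = 3968 mm². φR_n = 0.90 × 345 × 3968 = 1232.1 kN.
Governing: min(954.8, 1691.3, 1232.1) = 954.8 kN → bolt shear.

954.8 kN (bolt shear governs)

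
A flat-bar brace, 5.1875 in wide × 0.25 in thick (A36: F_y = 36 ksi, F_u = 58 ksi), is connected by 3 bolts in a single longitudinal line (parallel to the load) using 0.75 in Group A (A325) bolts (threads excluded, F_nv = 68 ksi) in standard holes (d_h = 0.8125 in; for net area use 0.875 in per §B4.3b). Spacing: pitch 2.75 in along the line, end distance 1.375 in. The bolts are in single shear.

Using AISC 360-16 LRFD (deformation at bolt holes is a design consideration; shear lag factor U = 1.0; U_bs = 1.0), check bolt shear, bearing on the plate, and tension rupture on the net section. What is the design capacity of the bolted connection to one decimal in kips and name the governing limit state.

Bolt shear: A_b = π(0.75)²/4 = 0.44179 in². φR_n = 0.75 × 68 × 0.44179 × 3 × 1 = 67.6 kips.
Bearing (0.25 in plate, F_u = 58 ksi): end bolts L_c = 1.375 − 0.8125/2 = 0.96875, R_n = min(1.2×0.96875×0.25×58, 2.4×0.75×0.25×58) = 16.856 kips/bolt; interior L_c = 2.75 − 0.8125 = 1.9375, R_n = 26.1 kips/bolt. φR_n = 0.75 × (1×16.856 + 2×26.1) = 51.8 kips.
Tension rupture (net): A_n = (5.1875 − 1×0.875)×0.25 = 1.0781 in² (U = 1.0, A_e = A_n). φR_n = 0.75 × 58 × 1.0781 = 46.9 kips.
Governing: min(67.6, 51.8, 46.9) = 46.9 kips → net-section rupture.

46.9 kips (net-section rupture governs)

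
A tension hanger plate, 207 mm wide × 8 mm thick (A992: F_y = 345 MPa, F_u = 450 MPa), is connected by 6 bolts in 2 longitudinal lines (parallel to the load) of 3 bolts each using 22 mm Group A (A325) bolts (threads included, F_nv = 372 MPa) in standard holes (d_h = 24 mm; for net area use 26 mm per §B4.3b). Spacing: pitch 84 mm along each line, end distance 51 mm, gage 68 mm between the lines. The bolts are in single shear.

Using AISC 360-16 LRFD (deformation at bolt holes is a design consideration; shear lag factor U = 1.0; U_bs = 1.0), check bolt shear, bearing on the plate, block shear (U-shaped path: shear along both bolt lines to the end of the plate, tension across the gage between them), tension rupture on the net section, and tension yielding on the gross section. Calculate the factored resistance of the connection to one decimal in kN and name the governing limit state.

418.5 kN (net-section rupture governs)

Bolt shear: A_b = π(22)²/4 = 380.13 mm². φR_n = 0.75 × 372 × 380.13 × 6 × 1 = 636.3 kN.
Bearing (8 mm plate, F_u = 450 MPa): end bolts L_c = 51 − 24/2 = 39, R_n = min(1.2×39×8×450, 2.4×22×8×450) = 168.48 kN/bolt; interior L_c = 84 − 24 = 60, R_n = 190.08 kN/bolt. φR_n = 0.75 × (2×168.48 + 4×190.08) = 823.0 kN.
Block shear: shear path 2×[51+2×84] = 2×219 mm, A_gv = 3504, A_nv = 2×(219 − 2.5×26)×8 = 2464 mm²; tension across gage: (68 − 1×26)×8 = 336 mm². R_n = min(0.6×450×2464, 0.6×345×3504) + 1.0×450×336 = min(665.28, 725.33) + 151.2 = 816.48 kN. φR_n = 0.75 × 816.48 = 612.4 kN.
Tension rupture (net): A_n = (207 − 2×26)×8 = 1240 mm² (U = 1.0, A_e = A_n). φR_n = 0.75 × 450 × 1240 = 418.5 kN.
Tension yield (gross): A_g = 207×8 = 1656 mm². φR_n = 0.90 × 345 × 1656 = 514.2 kN.
Governing: min(636.3, 823.0, 612.4, 418.5, 514.2) = 418.5 kN → net-section rupture.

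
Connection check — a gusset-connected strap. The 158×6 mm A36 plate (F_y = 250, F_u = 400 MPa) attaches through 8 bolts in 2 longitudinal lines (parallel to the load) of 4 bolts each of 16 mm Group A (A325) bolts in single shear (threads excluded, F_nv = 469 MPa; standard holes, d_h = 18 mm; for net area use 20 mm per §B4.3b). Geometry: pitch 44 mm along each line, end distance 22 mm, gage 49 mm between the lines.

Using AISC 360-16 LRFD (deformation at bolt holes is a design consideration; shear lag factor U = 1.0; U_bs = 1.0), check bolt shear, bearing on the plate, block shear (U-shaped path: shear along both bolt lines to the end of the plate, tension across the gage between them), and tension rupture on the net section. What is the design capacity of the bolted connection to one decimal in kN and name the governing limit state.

212.4 kN (net-section rupture governs)

Bolt shear: A_b = π(16)²/4 = 201.06 mm². φR_n = 0.75 × 469 × 201.06 × 8 × 1 = 565.8 kN.
Bearing (6 mm plate, F_u = 400 MPa): end bolts L_c = 22 − 18/2 = 13, R_n = min(1.2×13×6×400, 2.4×16×6×400) = 37.44 kN/bolt; interior L_c = 44 − 18 = 26, R_n = 74.88 kN/bolt. φR_n = 0.75 × (2×37.44 + 6×74.88) = 393.1 kN.
Block shear: shear path 2×[22+3×44] = 2×154 mm, A_gv = 1848, A_nv = 2×(154 − 3.5×20)×6 = 1008 mm²; tension across gage: (49 − 1×20)×6 = 174 mm². R_n = min(0.6×400×1008, 0.6×250×1848) + 1.0×400×174 = min(241.92, 277.2) + 69.6 = 311.52 kN. φR_n = 0.75 × 311.52 = 233.6 kN.
Tension rupture (net): A_n = (158 − 2×20)×6 = 708 mm² (U = 1.0, A_e = A_n). φR_n = 0.75 × 400 × 708 = 212.4 kN.
Governing: min(565.8, 393.1, 233.6, 212.4) = 212.4 kN → net-section rupture.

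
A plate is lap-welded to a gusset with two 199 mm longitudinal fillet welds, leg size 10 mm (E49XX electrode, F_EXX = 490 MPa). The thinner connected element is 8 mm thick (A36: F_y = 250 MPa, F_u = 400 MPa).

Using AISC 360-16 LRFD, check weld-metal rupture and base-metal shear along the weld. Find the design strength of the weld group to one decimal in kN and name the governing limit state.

477.6 kN (base-metal shear governs)

Weld metal: throat = 0.707×10 = 7.07 mm, L = 2×199 = 398 mm. φR_n = 0.75 × 0.6 × 490 × 7.07 × 398 = 620.5 kN.
Base metal shear (8 mm plate): yield φR_n = 1.0×0.6×250×8×398 = 477.6 kN; rupture φR_n = 0.75×0.6×400×8×398 = 573.1 kN; take 477.6 kN (yield).
Governing: min(620.5, 477.6) = 477.6 kN → base-metal shear.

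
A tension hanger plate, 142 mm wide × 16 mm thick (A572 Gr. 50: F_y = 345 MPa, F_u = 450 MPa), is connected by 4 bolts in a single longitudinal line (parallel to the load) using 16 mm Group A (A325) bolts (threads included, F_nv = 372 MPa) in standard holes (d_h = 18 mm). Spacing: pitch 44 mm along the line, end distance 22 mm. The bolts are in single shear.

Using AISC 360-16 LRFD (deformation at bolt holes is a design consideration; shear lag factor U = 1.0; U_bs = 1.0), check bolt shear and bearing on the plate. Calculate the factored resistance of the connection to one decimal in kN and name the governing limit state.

Bolt shear: A_b = π(16)²/4 = 201.06 mm². φR_n = 0.75 × 372 × 201.06 × 4 × 1 = 224.4 kN.
Bearing (16 mm plate, F_u = 450 MPa): end bolts L_c = 22 − 18/2 = 13, R_n = min(1.2×13×16×450, 2.4×16×16×450) = 112.32 kN/bolt; interior L_c = 44 − 18 = 26, R_n = 224.64 kN/bolt. φR_n = 0.75 × (1×112.32 + 3×224.64) = 589.7 kN.
Governing: min(224.4, 589.7) = 224.4 kN → bolt shear.

224.4 kN (bolt shear governs)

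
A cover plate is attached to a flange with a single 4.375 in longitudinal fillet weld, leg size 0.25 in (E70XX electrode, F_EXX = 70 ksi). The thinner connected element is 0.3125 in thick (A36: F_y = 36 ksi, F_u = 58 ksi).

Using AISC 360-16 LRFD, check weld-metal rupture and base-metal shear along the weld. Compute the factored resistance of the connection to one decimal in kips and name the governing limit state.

Weld metal: throat = 0.707×0.25 = 0.17675 in, L = 4.375 in. φR_n = 0.75 × 0.6 × 70 × 0.17675 × 4.375 = 24.4 kips.
Base metal shear (0.3125 in plate): yield φR_n = 1.0×0.6×36×0.3125×4.375 = 29.5 kips; rupture φR_n = 0.75×0.6×58×0.3125×4.375 = 35.7 kips; take 29.5 kips (yield).
Governing: min(24.4, 29.5) = 24.4 kips → weld metal.

24.4 kips (weld metal governs)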